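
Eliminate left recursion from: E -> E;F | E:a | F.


Left-recursive alternatives: E;F, E:a; non-recursive: F
Introduce E': E -> FE', E' -> ;FE' | :aE' | ε


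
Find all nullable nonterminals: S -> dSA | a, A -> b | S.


A nonterminal is nullable iff some alternative derives ε (directly, or every symbol in it is nullable)
Nullable: {}


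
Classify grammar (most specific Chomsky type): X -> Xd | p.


Left-linear: every RHS is a terminal or one nonterminal followed by a terminal
Classification: Type 3 (Regular)


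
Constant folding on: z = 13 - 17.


13 - 17 = -4 at compile time
Optimized: z = -4


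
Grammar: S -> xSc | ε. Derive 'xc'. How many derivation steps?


Derivation: S => xSc => xc
Steps: 2


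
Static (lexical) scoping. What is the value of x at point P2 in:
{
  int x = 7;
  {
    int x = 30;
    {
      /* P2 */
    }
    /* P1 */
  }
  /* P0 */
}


P2's block does not declare x; resolves to the enclosing declaration at depth 1
x = 30


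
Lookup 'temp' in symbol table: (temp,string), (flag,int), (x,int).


Lookup 'temp' → type string


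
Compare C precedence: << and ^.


'<<' is shift (level 8); '^' is bitwise XOR (level 4)
Higher level binds tighter
'<<' has higher precedence than '^'


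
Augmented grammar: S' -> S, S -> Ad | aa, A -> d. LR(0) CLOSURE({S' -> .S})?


Start: S' -> .S
For each item with dot before a nonterminal B, add B -> .γ for every B-production
Closure: [S' -> .S, S -> .Ad, S -> .aa, A -> .d]


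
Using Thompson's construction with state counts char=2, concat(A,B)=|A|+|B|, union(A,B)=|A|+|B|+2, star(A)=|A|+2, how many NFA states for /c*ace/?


Syntax tree has 4 char leaf(s), 0 union(s), 1 star(s)
chars contribute 4×2 = 8; each union adds +2; each star adds +2
Total: 8 + 0 + 2 = 10 states


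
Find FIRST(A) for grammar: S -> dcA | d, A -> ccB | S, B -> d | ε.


Per alternative of A: FIRST(ccB) = {c}; FIRST(S) = {d}
FIRST(A) = {c, d}


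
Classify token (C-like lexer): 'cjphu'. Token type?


Pattern: letter/underscore followed by alphanumerics, not a keyword
Type: IDENTIFIER


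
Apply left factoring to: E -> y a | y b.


Common prefix: 'y'
Factored: E -> y E', E' -> a | b


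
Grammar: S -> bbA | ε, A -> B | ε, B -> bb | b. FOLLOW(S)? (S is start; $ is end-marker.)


$ ∈ FOLLOW(S). For each A -> αBβ: add FIRST(β)\{ε} to FOLLOW(B); if β nullable, add FOLLOW(A).
FOLLOW(S) = {$}


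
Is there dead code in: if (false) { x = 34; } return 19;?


condition is constant false, so the whole block is unreachable
Dead: 'if (false) { x = 34; }'


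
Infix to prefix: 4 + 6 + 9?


left-to-right (same/higher precedence on left): tree is (+ (+ 4 6) 9)
Prefix: + + 4 6 9


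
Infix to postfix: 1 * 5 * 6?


Left to right (same or higher precedence on left)
Postfix: 1 5 * 6 *


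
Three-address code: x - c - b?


Break into single-operator statements:
t1 = x - c
t2 = t1 - b


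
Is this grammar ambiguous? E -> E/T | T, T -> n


precedence layered via separate nonterminal T: deterministic
Unambiguous


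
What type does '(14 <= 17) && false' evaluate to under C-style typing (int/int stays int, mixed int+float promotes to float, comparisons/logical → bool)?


Operand types: bool && bool
Rule: logical operators take bool operands and yield bool
Result type: bool


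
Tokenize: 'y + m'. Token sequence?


Scan left to right, longest-match per lexeme
Tokens: ID(y), OP(+), ID(m)


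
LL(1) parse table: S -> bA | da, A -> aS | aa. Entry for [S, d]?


For [S, d]: 'd' ∈ FIRST(da)
Entry: S -> da


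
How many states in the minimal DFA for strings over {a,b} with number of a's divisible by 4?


Track (count of a) mod 4: states 0..3, accept at 0
Minimal DFA: 4 states


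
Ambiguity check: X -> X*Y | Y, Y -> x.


precedence layered via separate nonterminal Y: deterministic
Unambiguous


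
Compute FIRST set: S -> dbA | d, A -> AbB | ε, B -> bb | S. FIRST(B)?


Per alternative of B: FIRST(bb) = {b}; FIRST(S) = {d}
FIRST(B) = {b, d}


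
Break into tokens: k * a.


Scan left to right, longest-match per lexeme
Tokens: ID(k), OP(*), ID(a)


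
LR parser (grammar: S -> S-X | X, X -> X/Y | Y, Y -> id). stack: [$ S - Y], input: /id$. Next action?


'Y' (not preceded by X/) is the handle for X -> Y
Action: reduce (X -> Y)


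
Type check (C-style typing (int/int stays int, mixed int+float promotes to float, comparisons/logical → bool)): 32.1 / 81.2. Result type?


Operand types: float / float
Rule: mixed int/float promotes to float; int/int stays int
Result type: float


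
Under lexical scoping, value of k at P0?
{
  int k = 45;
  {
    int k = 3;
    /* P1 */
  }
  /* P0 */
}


k declared in the same block as P0
k = 45


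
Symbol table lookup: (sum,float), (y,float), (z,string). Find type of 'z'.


Lookup 'z' → type string


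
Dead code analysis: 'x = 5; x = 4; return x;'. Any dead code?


first assignment to x is overwritten before any read
Dead: 'x = 5'


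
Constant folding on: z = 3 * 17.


3 * 17 = 51 at compile time
Optimized: z = 51


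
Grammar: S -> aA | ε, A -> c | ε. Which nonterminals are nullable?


A nonterminal is nullable iff some alternative derives ε (directly, or every symbol in it is nullable)
Nullable: {A, S}


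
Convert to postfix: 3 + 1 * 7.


* has higher precedence, evaluate 1*7 first
Postfix: 3 1 7 * +


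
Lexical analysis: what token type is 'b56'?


Pattern: letter/underscore followed by alphanumerics, not a keyword
Type: IDENTIFIER


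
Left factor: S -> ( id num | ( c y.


Common prefix: '('
Factored: S -> ( S', S' -> id num | c y


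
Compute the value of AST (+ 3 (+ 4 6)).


Evaluate inner: (+ 4 6) = 10
Evaluate root: (+ 3 10) = 13
Result: 13


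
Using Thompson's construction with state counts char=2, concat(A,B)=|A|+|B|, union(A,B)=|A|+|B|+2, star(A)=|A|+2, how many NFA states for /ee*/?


Syntax tree has 2 char leaf(s), 0 union(s), 1 star(s)
chars contribute 2×2 = 4; each union adds +2; each star adds +2
Total: 4 + 0 + 2 = 6 states


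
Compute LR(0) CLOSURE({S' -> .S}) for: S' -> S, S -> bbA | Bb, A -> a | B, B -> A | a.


Start: S' -> .S
For each item with dot before a nonterminal B, add B -> .γ for every B-production
Closure: [S' -> .S, S -> .bbA, S -> .Bb, B -> .A, B -> .a, A -> .a, A -> .B]


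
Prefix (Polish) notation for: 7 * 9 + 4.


left-to-right (same/higher precedence on left): tree is (+ (* 7 9) 4)
Prefix: + * 7 9 4


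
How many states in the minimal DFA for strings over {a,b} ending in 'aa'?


Track the longest suffix of input matching a prefix of 'aa': 3 classes (prefixes of length 0..2)
Minimal DFA: 3 states


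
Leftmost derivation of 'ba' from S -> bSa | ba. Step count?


Derivation: S => ba
Steps: 1


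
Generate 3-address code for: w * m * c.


Break into single-operator statements:
t1 = w * m
t2 = t1 * c


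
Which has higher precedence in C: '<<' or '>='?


'<<' is shift (level 8); '>=' is relational (level 7)
Higher level binds tighter
'<<' has higher precedence than '>='


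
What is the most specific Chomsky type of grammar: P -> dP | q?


Right-linear: every RHS is a terminal or a terminal followed by one nonterminal
Classification: Type 3 (Regular)


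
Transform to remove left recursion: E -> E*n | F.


Left-recursive alternatives: E*n; non-recursive: F
Introduce E': E -> FE', E' -> *nE' | ε


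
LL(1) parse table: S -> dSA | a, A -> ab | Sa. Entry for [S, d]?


For [S, d]: 'd' ∈ FIRST(dSA)
Entry: S -> dSA


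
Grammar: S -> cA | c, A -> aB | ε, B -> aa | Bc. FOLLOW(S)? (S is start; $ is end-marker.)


$ ∈ FOLLOW(S). For each A -> αBβ: add FIRST(β)\{ε} to FOLLOW(B); if β nullable, add FOLLOW(A).
FOLLOW(S) = {$}


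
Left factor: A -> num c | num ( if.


Common prefix: 'num'
Factored: A -> num A', A' -> c | ( if


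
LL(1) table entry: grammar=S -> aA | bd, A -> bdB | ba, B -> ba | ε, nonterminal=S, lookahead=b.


For [S, b]: 'b' ∈ FIRST(bd)
Entry: S -> bd


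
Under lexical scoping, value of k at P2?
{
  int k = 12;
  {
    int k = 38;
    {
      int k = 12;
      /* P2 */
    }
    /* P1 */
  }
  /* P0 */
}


k declared in the same block as P2
k = 12


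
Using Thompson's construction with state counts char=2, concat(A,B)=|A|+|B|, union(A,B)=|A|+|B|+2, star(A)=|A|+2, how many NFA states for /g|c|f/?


Syntax tree has 3 char leaf(s), 2 union(s), 0 star(s)
chars contribute 3×2 = 6; each union adds +2; each star adds +2
Total: 6 + 4 + 0 = 10 states


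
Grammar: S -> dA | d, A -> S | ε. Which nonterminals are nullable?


A nonterminal is nullable iff some alternative derives ε (directly, or every symbol in it is nullable)
Nullable: {A}


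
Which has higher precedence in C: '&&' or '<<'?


'<<' is shift (level 8); '&&' is logical AND (level 2)
Higher level binds tighter
'<<' has higher precedence than '&&'


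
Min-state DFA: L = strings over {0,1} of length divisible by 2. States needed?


Track length mod 2: states 0..1, accept at 0
Minimal DFA: 2 states


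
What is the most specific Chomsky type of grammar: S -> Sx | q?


Left-linear: every RHS is a terminal or one nonterminal followed by a terminal
Classification: Type 3 (Regular)


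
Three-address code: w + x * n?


Break into single-operator statements:
t1 = x * n
t2 = w + t1


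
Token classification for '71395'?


Pattern: digits only
Type: INTEGER_LITERAL


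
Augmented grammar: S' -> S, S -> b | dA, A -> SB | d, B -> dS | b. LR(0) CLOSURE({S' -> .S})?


Start: S' -> .S
For each item with dot before a nonterminal B, add B -> .γ for every B-production
Closure: [S' -> .S, S -> .b, S -> .dA]


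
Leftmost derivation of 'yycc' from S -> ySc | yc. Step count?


Derivation: S => ySc => yycc
Steps: 2


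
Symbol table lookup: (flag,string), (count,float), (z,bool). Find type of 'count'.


Lookup 'count' → type float


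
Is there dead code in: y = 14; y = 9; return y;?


first assignment to y is overwritten before any read
Dead: 'y = 14'


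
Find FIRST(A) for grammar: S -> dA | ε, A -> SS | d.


Per alternative of A: FIRST(SS) = {d, ε}; FIRST(d) = {d}
FIRST(A) = {d, ε}


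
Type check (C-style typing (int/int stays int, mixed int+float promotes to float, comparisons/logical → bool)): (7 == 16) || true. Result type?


Operand types: bool || bool
Rule: logical operators take bool operands and yield bool
Result type: bool


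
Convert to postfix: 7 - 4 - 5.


Left to right (same or higher precedence on left)
Postfix: 7 4 - 5 -


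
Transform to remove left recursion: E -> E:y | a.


Left-recursive alternatives: E:y; non-recursive: a
Introduce E': E -> aE', E' -> :yE' | ε


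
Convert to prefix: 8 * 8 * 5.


left-to-right (same/higher precedence on left): tree is (* (* 8 8) 5)
Prefix: * * 8 8 5


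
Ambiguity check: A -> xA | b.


right-linear, alternatives start with distinct terminals 'x' vs 'b': unique leftmost derivation
Unambiguous


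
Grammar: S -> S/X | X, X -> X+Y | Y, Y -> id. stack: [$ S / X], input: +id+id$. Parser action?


'+' can extend X; shift to build X -> X+Y
Action: shift


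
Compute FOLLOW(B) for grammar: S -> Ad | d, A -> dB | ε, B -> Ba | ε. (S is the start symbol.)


$ ∈ FOLLOW(S). For each A -> αBβ: add FIRST(β)\{ε} to FOLLOW(B); if β nullable, add FOLLOW(A).
FOLLOW(B) = {a, d}


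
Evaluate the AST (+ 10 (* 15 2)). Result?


Evaluate inner: (* 15 2) = 30
Evaluate root: (+ 10 30) = 40
Result: 40


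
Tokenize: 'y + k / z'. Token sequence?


Scan left to right, longest-match per lexeme
Tokens: ID(y), OP(+), ID(k), OP(/), ID(z)


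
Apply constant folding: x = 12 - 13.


12 - 13 = -1 at compile time
Optimized: x = -1


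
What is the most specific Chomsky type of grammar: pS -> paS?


LHS has context (more than one symbol) and |LHS| ≤ |RHS|
Classification: Type 1 (Context-Sensitive)


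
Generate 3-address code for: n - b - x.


Break into single-operator statements:
t1 = n - b
t2 = t1 - x


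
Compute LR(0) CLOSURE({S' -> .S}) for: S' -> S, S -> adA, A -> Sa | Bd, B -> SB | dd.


Start: S' -> .S
For each item with dot before a nonterminal B, add B -> .γ for every B-production
Closure: [S' -> .S, S -> .adA]


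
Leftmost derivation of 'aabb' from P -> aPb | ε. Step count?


Derivation: P => aPb => aaPbb => aabb
Steps: 3


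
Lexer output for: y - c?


Scan left to right, longest-match per lexeme
Tokens: ID(y), OP(-), ID(c)


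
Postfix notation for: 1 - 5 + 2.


Left to right (same or higher precedence on left)
Postfix: 1 5 - 2 +


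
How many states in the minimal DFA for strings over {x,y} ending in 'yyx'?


Track the longest suffix of input matching a prefix of 'yyx': 4 classes (prefixes of length 0..3)
Minimal DFA: 4 states


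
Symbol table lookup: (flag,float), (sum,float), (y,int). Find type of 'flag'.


Lookup 'flag' → type float


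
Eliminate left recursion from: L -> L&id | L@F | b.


Left-recursive alternatives: L&id, L@F; non-recursive: b
Introduce L': L -> bL', L' -> &idL' | @FL' | ε


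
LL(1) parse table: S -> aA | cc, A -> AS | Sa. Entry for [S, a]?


For [S, a]: 'a' ∈ FIRST(aA)
Entry: S -> aA


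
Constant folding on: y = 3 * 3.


3 * 3 = 9 at compile time
Optimized: y = 9


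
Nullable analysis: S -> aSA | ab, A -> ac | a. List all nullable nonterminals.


A nonterminal is nullable iff some alternative derives ε (directly, or every symbol in it is nullable)
Nullable: {}


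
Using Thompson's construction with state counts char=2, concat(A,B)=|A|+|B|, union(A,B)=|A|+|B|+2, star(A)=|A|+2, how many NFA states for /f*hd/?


Syntax tree has 3 char leaf(s), 0 union(s), 1 star(s)
chars contribute 3×2 = 6; each union adds +2; each star adds +2
Total: 6 + 0 + 2 = 8 states


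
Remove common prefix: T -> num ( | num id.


Common prefix: 'num'
Factored: T -> num T', T' -> ( | id


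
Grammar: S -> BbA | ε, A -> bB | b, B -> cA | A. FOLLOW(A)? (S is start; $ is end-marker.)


$ ∈ FOLLOW(S). For each A -> αBβ: add FIRST(β)\{ε} to FOLLOW(B); if β nullable, add FOLLOW(A).
FOLLOW(A) = {$, b}


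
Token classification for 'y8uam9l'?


Pattern: letter/underscore followed by alphanumerics, not a keyword
Type: IDENTIFIER


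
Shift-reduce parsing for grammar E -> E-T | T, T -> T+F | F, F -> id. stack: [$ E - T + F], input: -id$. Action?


handle 'T+F' on top
Action: reduce (T -> T+F)


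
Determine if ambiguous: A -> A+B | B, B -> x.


precedence layered via separate nonterminal B: deterministic
Unambiguous


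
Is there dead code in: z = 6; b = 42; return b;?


z is assigned but never read
Dead: 'z = 6'


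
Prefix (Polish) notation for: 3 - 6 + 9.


left-to-right (same/higher precedence on left): tree is (+ (- 3 6) 9)
Prefix: + - 3 6 9


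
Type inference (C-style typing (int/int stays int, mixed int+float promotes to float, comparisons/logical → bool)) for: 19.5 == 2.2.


Operand types: float == float
Rule: comparison yields bool
Result type: bool


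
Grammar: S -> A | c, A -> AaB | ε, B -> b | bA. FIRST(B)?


Per alternative of B: FIRST(b) = {b}; FIRST(bA) = {b}
FIRST(B) = {b}


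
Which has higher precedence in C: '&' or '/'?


'/' is multiplicative (level 10); '&' is bitwise AND (level 5)
Higher level binds tighter
'/' has higher precedence than '&'


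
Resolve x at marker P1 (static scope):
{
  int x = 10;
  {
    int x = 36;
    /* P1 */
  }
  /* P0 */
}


x declared in the same block as P1
x = 36


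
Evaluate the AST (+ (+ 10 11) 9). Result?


Evaluate inner: (+ 10 11) = 21
Evaluate root: (+ 21 9) = 30
Result: 30


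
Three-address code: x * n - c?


Break into single-operator statements:
t1 = x * n
t2 = t1 - c


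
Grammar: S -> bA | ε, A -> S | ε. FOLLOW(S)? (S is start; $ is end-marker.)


$ ∈ FOLLOW(S). For each A -> αBβ: add FIRST(β)\{ε} to FOLLOW(B); if β nullable, add FOLLOW(A).
FOLLOW(S) = {$}


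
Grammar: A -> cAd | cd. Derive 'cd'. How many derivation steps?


Derivation: A => cd
Steps: 1


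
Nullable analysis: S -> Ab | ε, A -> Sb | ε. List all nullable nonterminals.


A nonterminal is nullable iff some alternative derives ε (directly, or every symbol in it is nullable)
Nullable: {A, S}


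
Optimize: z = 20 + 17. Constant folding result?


20 + 17 = 37 at compile time
Optimized: z = 37


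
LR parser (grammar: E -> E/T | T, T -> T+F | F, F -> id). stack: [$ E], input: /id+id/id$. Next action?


shift '/' to continue E -> E/T
Action: shift


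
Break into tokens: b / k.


Scan left to right, longest-match per lexeme
Tokens: ID(b), OP(/), ID(k)


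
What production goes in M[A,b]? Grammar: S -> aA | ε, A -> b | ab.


For [A, b]: 'b' ∈ FIRST(b)
Entry: A -> b


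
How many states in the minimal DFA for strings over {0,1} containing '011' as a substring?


KMP-style automaton: 3 progress states + 1 absorbing accept = 4
Minimal DFA: 4 states


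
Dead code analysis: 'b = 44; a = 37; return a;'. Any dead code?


b is assigned but never read
Dead: 'b = 44'


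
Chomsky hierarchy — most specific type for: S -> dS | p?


Right-linear: every RHS is a terminal or a terminal followed by one nonterminal
Classification: Type 3 (Regular)


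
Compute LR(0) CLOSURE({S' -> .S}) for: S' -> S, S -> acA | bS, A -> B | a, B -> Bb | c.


Start: S' -> .S
For each item with dot before a nonterminal B, add B -> .γ for every B-production
Closure: [S' -> .S, S -> .acA, S -> .bS]


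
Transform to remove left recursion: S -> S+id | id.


Left-recursive alternatives: S+id; non-recursive: id
Introduce S': S -> idS', S' -> +idS' | ε


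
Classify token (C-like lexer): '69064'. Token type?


Pattern: digits only
Type: INTEGER_LITERAL


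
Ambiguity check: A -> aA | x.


right-linear, alternatives start with distinct terminals 'a' vs 'x': unique leftmost derivation
Unambiguous


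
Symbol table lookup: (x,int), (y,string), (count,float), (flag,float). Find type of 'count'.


Lookup 'count' → type float


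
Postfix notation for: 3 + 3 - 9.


Left to right (same or higher precedence on left)
Postfix: 3 3 + 9 -


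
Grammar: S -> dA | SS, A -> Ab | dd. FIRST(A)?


Per alternative of A: FIRST(Ab) = {d}; FIRST(dd) = {d}
FIRST(A) = {d}


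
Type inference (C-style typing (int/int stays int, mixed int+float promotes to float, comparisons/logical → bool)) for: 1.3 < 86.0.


Operand types: float < float
Rule: comparison yields bool
Result type: bool


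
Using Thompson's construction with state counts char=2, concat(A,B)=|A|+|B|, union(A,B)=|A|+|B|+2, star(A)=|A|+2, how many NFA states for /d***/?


Syntax tree has 1 char leaf(s), 0 union(s), 3 star(s)
chars contribute 1×2 = 2; each union adds +2; each star adds +2
Total: 2 + 0 + 6 = 8 states


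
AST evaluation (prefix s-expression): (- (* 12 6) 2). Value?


Evaluate inner: (* 12 6) = 72
Evaluate root: (- 72 2) = 70
Result: 70


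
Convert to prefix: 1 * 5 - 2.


left-to-right (same/higher precedence on left): tree is (- (* 1 5) 2)
Prefix: - * 1 5 2


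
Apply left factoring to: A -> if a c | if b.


Common prefix: 'if'
Factored: A -> if A', A' -> a c | b


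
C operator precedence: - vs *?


'*' is multiplicative (level 10); '-' is additive (level 9)
Higher level binds tighter
'*' has higher precedence than '-'


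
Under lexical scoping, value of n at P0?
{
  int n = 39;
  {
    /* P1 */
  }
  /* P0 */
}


n declared in the same block as P0
n = 39


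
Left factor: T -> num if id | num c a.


Common prefix: 'num'
Factored: T -> num T', T' -> if id | c a


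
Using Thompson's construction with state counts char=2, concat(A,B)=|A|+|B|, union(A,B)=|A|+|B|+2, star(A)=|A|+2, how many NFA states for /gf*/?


Syntax tree has 2 char leaf(s), 0 union(s), 1 star(s)
chars contribute 2×2 = 4; each union adds +2; each star adds +2
Total: 4 + 0 + 2 = 6 states


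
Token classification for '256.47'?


Pattern: digits with a decimal point
Type: FLOAT_LITERAL


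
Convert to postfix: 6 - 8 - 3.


Left to right (same or higher precedence on left)
Postfix: 6 8 - 3 -


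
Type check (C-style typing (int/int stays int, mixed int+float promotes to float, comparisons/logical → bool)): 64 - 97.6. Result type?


Operand types: int - float
Rule: mixed int/float promotes to float; int/int stays int
Result type: float


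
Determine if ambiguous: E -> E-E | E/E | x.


'x-x/x' has two parse trees (no precedence encoded between - and /)
Ambiguous


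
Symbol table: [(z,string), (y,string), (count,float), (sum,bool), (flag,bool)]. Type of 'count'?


Lookup 'count' → type float


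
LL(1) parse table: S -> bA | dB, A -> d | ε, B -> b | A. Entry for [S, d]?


For [S, d]: 'd' ∈ FIRST(dB)
Entry: S -> dB


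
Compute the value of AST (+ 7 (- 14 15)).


Evaluate inner: (- 14 15) = -1
Evaluate root: (+ 7 -1) = 6
Result: 6


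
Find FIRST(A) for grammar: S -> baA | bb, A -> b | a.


Per alternative of A: FIRST(b) = {b}; FIRST(a) = {a}
FIRST(A) = {a, b}


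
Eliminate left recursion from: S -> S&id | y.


Left-recursive alternatives: S&id; non-recursive: y
Introduce S': S -> yS', S' -> &idS' | ε


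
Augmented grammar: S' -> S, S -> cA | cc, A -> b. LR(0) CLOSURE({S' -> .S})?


Start: S' -> .S
For each item with dot before a nonterminal B, add B -> .γ for every B-production
Closure: [S' -> .S, S -> .cA, S -> .cc]


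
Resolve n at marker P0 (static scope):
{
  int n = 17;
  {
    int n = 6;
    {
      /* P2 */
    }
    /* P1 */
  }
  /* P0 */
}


n declared in the same block as P0
n = 17


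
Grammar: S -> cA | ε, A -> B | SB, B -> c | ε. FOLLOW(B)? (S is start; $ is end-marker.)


$ ∈ FOLLOW(S). For each A -> αBβ: add FIRST(β)\{ε} to FOLLOW(B); if β nullable, add FOLLOW(A).
FOLLOW(B) = {$, c}


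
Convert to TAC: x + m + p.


Break into single-operator statements:
t1 = x + m
t2 = t1 + p


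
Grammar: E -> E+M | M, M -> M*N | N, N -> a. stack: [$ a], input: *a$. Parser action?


'a' on top is the handle for N -> a
Action: reduce (N -> a)


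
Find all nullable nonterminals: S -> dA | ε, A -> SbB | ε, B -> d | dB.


A nonterminal is nullable iff some alternative derives ε (directly, or every symbol in it is nullable)
Nullable: {A, S}


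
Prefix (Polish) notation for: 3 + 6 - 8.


left-to-right (same/higher precedence on left): tree is (- (+ 3 6) 8)
Prefix: - + 3 6 8


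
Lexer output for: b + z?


Scan left to right, longest-match per lexeme
Tokens: ID(b), OP(+), ID(z)


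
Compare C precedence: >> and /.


'/' is multiplicative (level 10); '>>' is shift (level 8)
Higher level binds tighter
'/' has higher precedence than '>>'


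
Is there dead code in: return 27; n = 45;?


statement follows a return and is unreachable
Dead: 'n = 45'


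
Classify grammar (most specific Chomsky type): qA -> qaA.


LHS has context (more than one symbol) and |LHS| ≤ |RHS|
Classification: Type 1 (Context-Sensitive)


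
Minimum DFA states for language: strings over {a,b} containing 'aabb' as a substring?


KMP-style automaton: 4 progress states + 1 absorbing accept = 5
Minimal DFA: 5 states


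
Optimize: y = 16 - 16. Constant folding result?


16 - 16 = 0 at compile time
Optimized: y = 0


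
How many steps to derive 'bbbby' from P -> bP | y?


Derivation: P => bP => bbP => bbbP => bbbbP => bbbby
Steps: 5


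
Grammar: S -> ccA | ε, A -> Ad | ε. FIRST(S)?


Per alternative of S: FIRST(ccA) = {c}; FIRST(ε) = {ε}
FIRST(S) = {c, ε}


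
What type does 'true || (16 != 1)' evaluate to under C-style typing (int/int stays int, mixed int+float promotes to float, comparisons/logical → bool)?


Operand types: bool || bool
Rule: logical operators take bool operands and yield bool
Result type: bool


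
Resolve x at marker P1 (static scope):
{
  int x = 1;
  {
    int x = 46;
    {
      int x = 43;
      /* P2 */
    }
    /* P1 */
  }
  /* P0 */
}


x declared in the same block as P1
x = 46


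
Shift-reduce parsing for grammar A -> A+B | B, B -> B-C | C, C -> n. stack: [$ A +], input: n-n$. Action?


no handle ('A+' is not any RHS); shift 'n'
Action: shift


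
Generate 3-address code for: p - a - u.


Break into single-operator statements:
t1 = p - a
t2 = t1 - u


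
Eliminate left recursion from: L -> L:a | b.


Left-recursive alternatives: L:a; non-recursive: b
Introduce L': L -> bL', L' -> :aL' | ε


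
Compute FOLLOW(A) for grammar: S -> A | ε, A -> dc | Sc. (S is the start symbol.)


$ ∈ FOLLOW(S). For each A -> αBβ: add FIRST(β)\{ε} to FOLLOW(B); if β nullable, add FOLLOW(A).
FOLLOW(A) = {$, c}


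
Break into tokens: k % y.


Scan left to right, longest-match per lexeme
Tokens: ID(k), OP(%), ID(y)


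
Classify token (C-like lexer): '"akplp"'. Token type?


Pattern: double-quoted sequence
Type: STRING_LITERAL


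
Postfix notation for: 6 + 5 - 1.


Left to right (same or higher precedence on left)
Postfix: 6 5 + 1 -


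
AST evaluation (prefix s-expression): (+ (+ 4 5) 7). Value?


Evaluate inner: (+ 4 5) = 9
Evaluate root: (+ 9 7) = 16
Result: 16


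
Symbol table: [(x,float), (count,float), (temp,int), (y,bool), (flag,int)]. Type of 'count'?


Lookup 'count' → type float


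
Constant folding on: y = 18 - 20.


18 - 20 = -2 at compile time
Optimized: y = -2


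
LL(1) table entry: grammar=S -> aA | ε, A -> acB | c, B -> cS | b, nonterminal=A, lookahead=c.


For [A, c]: 'c' ∈ FIRST(c)
Entry: A -> c


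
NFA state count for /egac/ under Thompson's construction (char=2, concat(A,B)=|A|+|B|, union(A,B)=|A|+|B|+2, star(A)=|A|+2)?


Syntax tree has 4 char leaf(s), 0 union(s), 0 star(s)
chars contribute 4×2 = 8; each union adds +2; each star adds +2
Total: 8 + 0 + 0 = 8 states


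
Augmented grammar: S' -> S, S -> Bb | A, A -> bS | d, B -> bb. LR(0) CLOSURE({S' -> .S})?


Start: S' -> .S
For each item with dot before a nonterminal B, add B -> .γ for every B-production
Closure: [S' -> .S, S -> .Bb, S -> .A, B -> .bb, A -> .bS, A -> .d]


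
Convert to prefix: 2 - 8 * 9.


'*' binds tighter: tree is (- 2 (* 8 9))
Prefix: - 2 * 8 9


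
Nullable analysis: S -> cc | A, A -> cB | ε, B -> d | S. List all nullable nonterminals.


A nonterminal is nullable iff some alternative derives ε (directly, or every symbol in it is nullable)
Nullable: {A, B, S}


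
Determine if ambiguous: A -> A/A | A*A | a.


'a/a*a' has two parse trees (no precedence encoded between / and *)
Ambiguous


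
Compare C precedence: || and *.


'*' is multiplicative (level 10); '||' is logical OR (level 1)
Higher level binds tighter
'*' has higher precedence than '||'


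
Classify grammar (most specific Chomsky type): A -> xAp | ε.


Single nonterminal LHS, but x^n p^n is not regular
Classification: Type 2 (Context-Free)


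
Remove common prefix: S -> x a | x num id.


Common prefix: 'x'
Factored: S -> x S', S' -> a | num id


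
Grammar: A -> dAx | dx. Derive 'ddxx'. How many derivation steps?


Derivation: A => dAx => ddxx
Steps: 2


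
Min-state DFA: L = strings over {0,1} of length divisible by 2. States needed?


Track length mod 2: states 0..1, accept at 0
Minimal DFA: 2 states


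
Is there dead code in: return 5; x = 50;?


statement follows a return and is unreachable
Dead: 'x = 50'


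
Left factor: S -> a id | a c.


Common prefix: 'a'
Factored: S -> a S', S' -> id | c


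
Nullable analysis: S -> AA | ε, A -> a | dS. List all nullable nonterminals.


A nonterminal is nullable iff some alternative derives ε (directly, or every symbol in it is nullable)
Nullable: {S}


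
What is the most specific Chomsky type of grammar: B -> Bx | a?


Left-linear: every RHS is a terminal or one nonterminal followed by a terminal
Classification: Type 3 (Regular)


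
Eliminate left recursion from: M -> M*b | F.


Left-recursive alternatives: M*b; non-recursive: F
Introduce M': M -> FM', M' -> *bM' | ε


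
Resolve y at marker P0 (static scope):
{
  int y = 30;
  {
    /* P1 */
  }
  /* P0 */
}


y declared in the same block as P0
y = 30


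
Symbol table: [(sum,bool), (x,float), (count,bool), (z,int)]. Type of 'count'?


Lookup 'count' → type bool


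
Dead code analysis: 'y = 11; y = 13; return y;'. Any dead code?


first assignment to y is overwritten before any read
Dead: 'y = 11'


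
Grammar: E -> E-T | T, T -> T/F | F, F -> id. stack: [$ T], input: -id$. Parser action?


lookahead ∉ {/} so T won't extend; reduce E -> T
Action: reduce (E -> T)


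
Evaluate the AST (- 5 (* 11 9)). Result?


Evaluate inner: (* 11 9) = 99
Evaluate root: (- 5 99) = -94
Result: -94


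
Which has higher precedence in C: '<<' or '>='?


'<<' is shift (level 8); '>=' is relational (level 7)
Higher level binds tighter
'<<' has higher precedence than '>='


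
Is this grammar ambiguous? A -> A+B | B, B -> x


precedence layered via separate nonterminal B: deterministic
Unambiguous


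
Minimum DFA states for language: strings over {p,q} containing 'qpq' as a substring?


KMP-style automaton: 3 progress states + 1 absorbing accept = 4
Minimal DFA: 4 states


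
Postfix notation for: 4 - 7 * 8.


* has higher precedence, evaluate 7*8 first
Postfix: 4 7 8 * -


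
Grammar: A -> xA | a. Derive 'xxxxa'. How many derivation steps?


Derivation: A => xA => xxA => xxxA => xxxxA => xxxxa
Steps: 5


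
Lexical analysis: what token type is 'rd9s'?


Pattern: letter/underscore followed by alphanumerics, not a keyword
Type: IDENTIFIER


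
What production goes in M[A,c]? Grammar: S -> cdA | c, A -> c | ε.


For [A, c]: 'c' ∈ FIRST(c)
Entry: A -> c


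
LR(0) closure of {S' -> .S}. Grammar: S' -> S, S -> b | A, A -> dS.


Start: S' -> .S
For each item with dot before a nonterminal B, add B -> .γ for every B-production
Closure: [S' -> .S, S -> .b, S -> .A, A -> .dS]


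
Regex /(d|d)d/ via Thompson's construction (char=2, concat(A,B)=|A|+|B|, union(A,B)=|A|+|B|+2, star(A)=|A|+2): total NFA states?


Syntax tree has 3 char leaf(s), 1 union(s), 0 star(s)
chars contribute 3×2 = 6; each union adds +2; each star adds +2
Total: 6 + 2 + 0 = 8 states


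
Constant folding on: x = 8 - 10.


8 - 10 = -2 at compile time
Optimized: x = -2


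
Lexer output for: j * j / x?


Scan left to right, longest-match per lexeme
Tokens: ID(j), OP(*), ID(j), OP(/), ID(x)


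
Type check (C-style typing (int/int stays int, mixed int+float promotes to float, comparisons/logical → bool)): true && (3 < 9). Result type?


Operand types: bool && bool
Rule: logical operators take bool operands and yield bool
Result type: bool


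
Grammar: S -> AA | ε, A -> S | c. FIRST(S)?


Per alternative of S: FIRST(AA) = {c, ε}; FIRST(ε) = {ε}
FIRST(S) = {c, ε}


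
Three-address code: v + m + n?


Break into single-operator statements:
t1 = v + m
t2 = t1 + n


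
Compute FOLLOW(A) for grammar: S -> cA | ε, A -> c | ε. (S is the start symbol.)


$ ∈ FOLLOW(S). For each A -> αBβ: add FIRST(β)\{ε} to FOLLOW(B); if β nullable, add FOLLOW(A).
FOLLOW(A) = {$}


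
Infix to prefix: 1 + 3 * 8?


'*' binds tighter: tree is (+ 1 (* 3 8))
Prefix: + 1 * 3 8


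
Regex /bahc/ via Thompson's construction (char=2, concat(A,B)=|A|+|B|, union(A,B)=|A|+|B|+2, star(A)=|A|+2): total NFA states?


Syntax tree has 4 char leaf(s), 0 union(s), 0 star(s)
chars contribute 4×2 = 8; each union adds +2; each star adds +2
Total: 8 + 0 + 0 = 8 states


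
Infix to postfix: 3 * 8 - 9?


Left to right (same or higher precedence on left)
Postfix: 3 8 * 9 -


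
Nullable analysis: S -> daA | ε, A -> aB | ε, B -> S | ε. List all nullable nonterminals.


A nonterminal is nullable iff some alternative derives ε (directly, or every symbol in it is nullable)
Nullable: {A, B, S}


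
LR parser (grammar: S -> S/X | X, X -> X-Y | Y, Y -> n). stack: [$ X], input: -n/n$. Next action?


shift '-' to continue X -> X-Y
Action: shift


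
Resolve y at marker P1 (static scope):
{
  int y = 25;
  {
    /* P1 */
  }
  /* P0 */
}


P1's block does not declare y; resolves to the enclosing declaration at depth 0
y = 25


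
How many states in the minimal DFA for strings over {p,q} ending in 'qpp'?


Track the longest suffix of input matching a prefix of 'qpp': 4 classes (prefixes of length 0..3)
Minimal DFA: 4 states


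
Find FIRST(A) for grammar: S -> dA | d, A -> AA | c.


Per alternative of A: FIRST(AA) = {c}; FIRST(c) = {c}
FIRST(A) = {c}


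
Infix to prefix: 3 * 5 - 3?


left-to-right (same/higher precedence on left): tree is (- (* 3 5) 3)
Prefix: - * 3 5 3


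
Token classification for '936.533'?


Pattern: digits with a decimal point
Type: FLOAT_LITERAL


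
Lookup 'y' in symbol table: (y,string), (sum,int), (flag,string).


Lookup 'y' → type string


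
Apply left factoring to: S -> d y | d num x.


Common prefix: 'd'
Factored: S -> d S', S' -> y | num x


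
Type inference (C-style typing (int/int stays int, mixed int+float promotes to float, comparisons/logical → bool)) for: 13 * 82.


Operand types: int * int
Rule: mixed int/float promotes to float; int/int stays int
Result type: int


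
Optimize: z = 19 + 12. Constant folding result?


19 + 12 = 31 at compile time
Optimized: z = 31


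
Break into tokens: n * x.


Scan left to right, longest-match per lexeme
Tokens: ID(n), OP(*), ID(x)


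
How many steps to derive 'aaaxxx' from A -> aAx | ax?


Derivation: A => aAx => aaAxx => aaaxxx
Steps: 3


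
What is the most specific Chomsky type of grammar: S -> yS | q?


Right-linear: every RHS is a terminal or a terminal followed by one nonterminal
Classification: Type 3 (Regular)


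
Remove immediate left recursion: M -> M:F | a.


Left-recursive alternatives: M:F; non-recursive: a
Introduce M': M -> aM', M' -> :FM' | ε


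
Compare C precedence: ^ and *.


'*' is multiplicative (level 10); '^' is bitwise XOR (level 4)
Higher level binds tighter
'*' has higher precedence than '^'


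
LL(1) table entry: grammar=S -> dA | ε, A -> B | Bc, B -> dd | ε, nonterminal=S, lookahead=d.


For [S, d]: 'd' ∈ FIRST(dA)
Entry: S -> dA


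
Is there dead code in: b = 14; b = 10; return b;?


first assignment to b is overwritten before any read
Dead: 'b = 14'


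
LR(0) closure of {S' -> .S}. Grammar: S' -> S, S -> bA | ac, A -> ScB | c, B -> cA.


Start: S' -> .S
For each item with dot before a nonterminal B, add B -> .γ for every B-production
Closure: [S' -> .S, S -> .bA, S -> .ac]


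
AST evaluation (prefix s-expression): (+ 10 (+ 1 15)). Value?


Evaluate inner: (+ 1 15) = 16
Evaluate root: (+ 10 16) = 26
Result: 26


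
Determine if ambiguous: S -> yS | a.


right-linear, alternatives start with distinct terminals 'y' vs 'a': unique leftmost derivation
Unambiguous


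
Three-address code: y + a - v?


Break into single-operator statements:
t1 = y + a
t2 = t1 - v


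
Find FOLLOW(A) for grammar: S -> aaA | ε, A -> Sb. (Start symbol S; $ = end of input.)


$ ∈ FOLLOW(S). For each A -> αBβ: add FIRST(β)\{ε} to FOLLOW(B); if β nullable, add FOLLOW(A).
FOLLOW(A) = {$, b}


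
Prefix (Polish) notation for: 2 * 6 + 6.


left-to-right (same/higher precedence on left): tree is (+ (* 2 6) 6)
Prefix: + * 2 6 6


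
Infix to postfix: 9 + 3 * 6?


* has higher precedence, evaluate 3*6 first
Postfix: 9 3 6 * +


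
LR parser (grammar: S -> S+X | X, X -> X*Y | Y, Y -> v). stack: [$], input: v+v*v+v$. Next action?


no handle on stack; shift 'v'
Action: shift


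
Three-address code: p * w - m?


Break into single-operator statements:
t1 = p * w
t2 = t1 - m


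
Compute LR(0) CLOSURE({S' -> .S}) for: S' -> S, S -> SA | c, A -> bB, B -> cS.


Start: S' -> .S
For each item with dot before a nonterminal B, add B -> .γ for every B-production
Closure: [S' -> .S, S -> .SA, S -> .c]


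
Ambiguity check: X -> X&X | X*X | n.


'n&n*n' has two parse trees (no precedence encoded between & and *)
Ambiguous


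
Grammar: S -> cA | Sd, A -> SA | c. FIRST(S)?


Per alternative of S: FIRST(cA) = {c}; FIRST(Sd) = {c}
FIRST(S) = {c}


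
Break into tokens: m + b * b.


Scan left to right, longest-match per lexeme
Tokens: ID(m), OP(+), ID(b), OP(*), ID(b)


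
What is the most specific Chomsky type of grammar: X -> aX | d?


Right-linear: every RHS is a terminal or a terminal followed by one nonterminal
Classification: Type 3 (Regular)


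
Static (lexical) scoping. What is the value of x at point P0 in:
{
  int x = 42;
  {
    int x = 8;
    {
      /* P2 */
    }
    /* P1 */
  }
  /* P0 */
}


x declared in the same block as P0
x = 42


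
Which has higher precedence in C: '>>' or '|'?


'>>' is shift (level 8); '|' is bitwise OR (level 3)
Higher level binds tighter
'>>' has higher precedence than '|'


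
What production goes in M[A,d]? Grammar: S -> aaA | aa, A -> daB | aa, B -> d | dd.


For [A, d]: 'd' ∈ FIRST(daB)
Entry: A -> daB


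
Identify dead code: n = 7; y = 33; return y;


n is assigned but never read
Dead: 'n = 7'


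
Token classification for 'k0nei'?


Pattern: letter/underscore followed by alphanumerics, not a keyword
Type: IDENTIFIER


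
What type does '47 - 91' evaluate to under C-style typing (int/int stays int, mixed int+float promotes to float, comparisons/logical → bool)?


Operand types: int - int
Rule: mixed int/float promotes to float; int/int stays int
Result type: int


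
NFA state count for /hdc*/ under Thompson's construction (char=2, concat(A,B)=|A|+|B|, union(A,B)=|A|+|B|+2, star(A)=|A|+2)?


Syntax tree has 3 char leaf(s), 0 union(s), 1 star(s)
chars contribute 3×2 = 6; each union adds +2; each star adds +2
Total: 6 + 0 + 2 = 8 states


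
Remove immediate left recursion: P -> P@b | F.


Left-recursive alternatives: P@b; non-recursive: F
Introduce P': P -> FP', P' -> @bP' | ε


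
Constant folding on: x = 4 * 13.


4 * 13 = 52 at compile time
Optimized: x = 52


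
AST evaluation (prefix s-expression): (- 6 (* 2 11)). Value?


Evaluate inner: (* 2 11) = 22
Evaluate root: (- 6 22) = -16
Result: -16


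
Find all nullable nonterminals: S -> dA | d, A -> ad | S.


A nonterminal is nullable iff some alternative derives ε (directly, or every symbol in it is nullable)
Nullable: {}


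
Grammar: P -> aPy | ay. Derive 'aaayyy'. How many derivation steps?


Derivation: P => aPy => aaPyy => aaayyy
Steps: 3


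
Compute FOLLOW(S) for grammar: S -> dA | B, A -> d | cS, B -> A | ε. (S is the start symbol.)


$ ∈ FOLLOW(S). For each A -> αBβ: add FIRST(β)\{ε} to FOLLOW(B); if β nullable, add FOLLOW(A).
FOLLOW(S) = {$}


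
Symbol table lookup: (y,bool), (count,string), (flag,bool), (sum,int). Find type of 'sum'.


Lookup 'sum' → type int
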